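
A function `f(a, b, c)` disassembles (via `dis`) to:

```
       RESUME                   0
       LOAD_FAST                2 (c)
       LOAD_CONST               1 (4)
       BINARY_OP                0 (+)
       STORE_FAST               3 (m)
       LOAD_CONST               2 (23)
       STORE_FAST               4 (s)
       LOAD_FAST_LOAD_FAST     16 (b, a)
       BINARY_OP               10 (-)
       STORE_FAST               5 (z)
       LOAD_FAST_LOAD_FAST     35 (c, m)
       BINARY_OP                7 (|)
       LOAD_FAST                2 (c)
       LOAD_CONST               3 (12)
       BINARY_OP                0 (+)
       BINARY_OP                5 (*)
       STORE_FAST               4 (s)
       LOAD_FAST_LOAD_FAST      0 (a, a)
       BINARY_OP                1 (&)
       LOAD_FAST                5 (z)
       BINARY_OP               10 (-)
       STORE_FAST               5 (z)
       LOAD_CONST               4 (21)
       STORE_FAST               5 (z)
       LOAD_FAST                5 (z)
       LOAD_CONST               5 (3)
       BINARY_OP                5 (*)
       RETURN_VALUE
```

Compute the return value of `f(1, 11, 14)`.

LOAD_FAST c → push 14. Stack: [14]
LOAD_CONST → push 4. Stack: [14, 4]
BINARY_OP + → 14 + 4 = 18. Stack: [18]
STORE_FAST m → m=18. Stack: []
LOAD_CONST → push 23. Stack: [23]
STORE_FAST s → s=23. Stack: []
LOAD_FAST_LOAD_FAST b,a → push 11,1. Stack: [11, 1]
BINARY_OP - → 11 - 1 = 10. Stack: [10]
STORE_FAST z → z=10. Stack: []
LOAD_FAST_LOAD_FAST c,m → push 14,18. Stack: [14, 18]
BINARY_OP | → 14 | 18 = 30. Stack: [30]
LOAD_FAST c → push 14. Stack: [30, 14]
LOAD_CONST → push 12. Stack: [30, 14, 12]
BINARY_OP + → 14 + 12 = 26. Stack: [30, 26]
BINARY_OP * → 30 * 26 = 780. Stack: [780]
STORE_FAST s → s=780. Stack: []
LOAD_FAST_LOAD_FAST a,a → push 1,1. Stack: [1, 1]
BINARY_OP & → 1 & 1 = 1. Stack: [1]
LOAD_FAST z → push 10. Stack: [1, 10]
BINARY_OP - → 1 - 10 = -9. Stack: [-9]
STORE_FAST z → z=-9. Stack: []
LOAD_CONST → push 21. Stack: [21]
STORE_FAST z → z=21. Stack: []
LOAD_FAST z → push 21. Stack: [21]
LOAD_CONST → push 3. Stack: [21, 3]
BINARY_OP * → 21 * 3 = 63. Stack: [63]
RETURN_VALUE → return 63.

63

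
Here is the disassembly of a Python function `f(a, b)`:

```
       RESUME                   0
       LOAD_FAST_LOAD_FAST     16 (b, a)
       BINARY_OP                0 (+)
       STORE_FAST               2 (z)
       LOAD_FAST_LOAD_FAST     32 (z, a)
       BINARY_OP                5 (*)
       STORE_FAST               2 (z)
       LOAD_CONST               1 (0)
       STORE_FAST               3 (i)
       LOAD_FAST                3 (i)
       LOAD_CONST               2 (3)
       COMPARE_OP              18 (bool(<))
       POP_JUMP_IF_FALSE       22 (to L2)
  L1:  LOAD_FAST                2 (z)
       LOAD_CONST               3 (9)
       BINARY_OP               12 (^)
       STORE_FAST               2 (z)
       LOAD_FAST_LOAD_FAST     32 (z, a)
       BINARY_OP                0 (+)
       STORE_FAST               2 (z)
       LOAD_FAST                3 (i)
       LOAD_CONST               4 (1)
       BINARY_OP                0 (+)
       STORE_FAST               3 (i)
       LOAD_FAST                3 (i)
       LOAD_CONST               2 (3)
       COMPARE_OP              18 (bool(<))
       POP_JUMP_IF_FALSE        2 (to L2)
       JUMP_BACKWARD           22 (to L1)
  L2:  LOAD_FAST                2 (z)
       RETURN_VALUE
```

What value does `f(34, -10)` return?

LOAD_FAST_LOAD_FAST b,a → push -10,34. Stack: [-10, 34]
BINARY_OP + → -10 + 34 = 24. Stack: [24]
STORE_FAST z → z=24. Stack: []
LOAD_FAST_LOAD_FAST z,a → push 24,34. Stack: [24, 34]
BINARY_OP * → 24 * 34 = 816. Stack: [816]
STORE_FAST z → z=816. Stack: []
LOAD_CONST → push 0. Stack: [0]
STORE_FAST i → i=0. Stack: []
LOAD_FAST i → push 0. Stack: [0]
LOAD_CONST → push 3. Stack: [0, 3]
COMPARE_OP bool(<) → 0 vs 3 = True. Stack: [True]
POP_JUMP_IF_FALSE → pop True; no jump. Stack: []
LOAD_FAST z → push 816. Stack: [816]
LOAD_CONST → push 9. Stack: [816, 9]
BINARY_OP ^ → 816 ^ 9 = 825. Stack: [825]
STORE_FAST z → z=825. Stack: []
LOAD_FAST_LOAD_FAST z,a → push 825,34. Stack: [825, 34]
BINARY_OP + → 825 + 34 = 859. Stack: [859]
STORE_FAST z → z=859. Stack: []
LOAD_FAST i → push 0. Stack: [0]
LOAD_CONST → push 1. Stack: [0, 1]
BINARY_OP + → 0 + 1 = 1. Stack: [1]
STORE_FAST i → i=1. Stack: []
LOAD_FAST i → push 1. Stack: [1]
LOAD_CONST → push 3. Stack: [1, 3]
COMPARE_OP bool(<) → 1 vs 3 = True. Stack: [True]
POP_JUMP_IF_FALSE → pop True; no jump. Stack: []
LOAD_FAST z → push 859. Stack: [859]
LOAD_CONST → push 9. Stack: [859, 9]
BINARY_OP ^ → 859 ^ 9 = 850. Stack: [850]
STORE_FAST z → z=850. Stack: []
LOAD_FAST_LOAD_FAST z,a → push 850,34. Stack: [850, 34]
BINARY_OP + → 850 + 34 = 884. Stack: [884]
STORE_FAST z → z=884. Stack: []
LOAD_FAST i → push 1. Stack: [1]
LOAD_CONST → push 1. Stack: [1, 1]
BINARY_OP + → 1 + 1 = 2. Stack: [2]
STORE_FAST i → i=2. Stack: []
LOAD_FAST i → push 2. Stack: [2]
LOAD_CONST → push 3. Stack: [2, 3]
COMPARE_OP bool(<) → 2 vs 3 = True. Stack: [True]
POP_JUMP_IF_FALSE → pop True; no jump. Stack: []
LOAD_FAST z → push 884. Stack: [884]
LOAD_CONST → push 9. Stack: [884, 9]
BINARY_OP ^ → 884 ^ 9 = 893. Stack: [893]
STORE_FAST z → z=893. Stack: []
LOAD_FAST_LOAD_FAST z,a → push 893,34. Stack: [893, 34]
BINARY_OP + → 893 + 34 = 927. Stack: [927]
STORE_FAST z → z=927. Stack: []
LOAD_FAST i → push 2. Stack: [2]
LOAD_CONST → push 1. Stack: [2, 1]
BINARY_OP + → 2 + 1 = 3. Stack: [3]
STORE_FAST i → i=3. Stack: []
LOAD_FAST i → push 3. Stack: [3]
LOAD_CONST → push 3. Stack: [3, 3]
COMPARE_OP bool(<) → 3 vs 3 = False. Stack: [False]
POP_JUMP_IF_FALSE → pop False; jump. Stack: []
LOAD_FAST z → push 927. Stack: [927]
RETURN_VALUE → return 927.

927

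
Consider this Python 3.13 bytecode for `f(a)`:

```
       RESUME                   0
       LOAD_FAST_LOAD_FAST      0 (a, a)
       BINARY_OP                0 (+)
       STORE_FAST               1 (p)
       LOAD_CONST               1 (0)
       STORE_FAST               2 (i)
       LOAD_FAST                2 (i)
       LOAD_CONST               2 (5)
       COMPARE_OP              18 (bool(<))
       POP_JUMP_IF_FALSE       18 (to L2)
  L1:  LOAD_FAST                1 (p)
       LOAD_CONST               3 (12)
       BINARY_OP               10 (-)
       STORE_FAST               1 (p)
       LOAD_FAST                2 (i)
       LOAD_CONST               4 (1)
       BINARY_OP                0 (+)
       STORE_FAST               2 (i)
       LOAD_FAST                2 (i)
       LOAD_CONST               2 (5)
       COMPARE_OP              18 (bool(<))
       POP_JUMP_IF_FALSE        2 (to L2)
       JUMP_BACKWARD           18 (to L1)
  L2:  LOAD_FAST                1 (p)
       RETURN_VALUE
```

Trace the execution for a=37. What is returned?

LOAD_FAST_LOAD_FAST a,a → push 37,37
BINARY_OP + → 37 + 37 = 74
STORE_FAST p → p=74
LOAD_CONST → push 0
STORE_FAST i → i=0
LOAD_FAST i → push 0
LOAD_CONST → push 5
COMPARE_OP bool(<) → 0 vs 5 = True
POP_JUMP_IF_FALSE → pop True; no jump
LOAD_FAST p → push 74
LOAD_CONST → push 12
BINARY_OP - → 74 - 12 = 62
STORE_FAST p → p=62
LOAD_FAST i → push 0
LOAD_CONST → push 1
BINARY_OP + → 0 + 1 = 1
STORE_FAST i → i=1
LOAD_FAST i → push 1
LOAD_CONST → push 5
COMPARE_OP bool(<) → 1 vs 5 = True
POP_JUMP_IF_FALSE → pop True; no jump
LOAD_FAST p → push 62
LOAD_CONST → push 12
BINARY_OP - → 62 - 12 = 50
STORE_FAST p → p=50
LOAD_FAST i → push 1
LOAD_CONST → push 1
BINARY_OP + → 1 + 1 = 2
STORE_FAST i → i=2
LOAD_FAST i → push 2
LOAD_CONST → push 5
COMPARE_OP bool(<) → 2 vs 5 = True
POP_JUMP_IF_FALSE → pop True; no jump
LOAD_FAST p → push 50
LOAD_CONST → push 12
BINARY_OP - → 50 - 12 = 38
STORE_FAST p → p=38
LOAD_FAST i → push 2
LOAD_CONST → push 1
BINARY_OP + → 2 + 1 = 3
STORE_FAST i → i=3
LOAD_FAST i → push 3
LOAD_CONST → push 5
COMPARE_OP bool(<) → 3 vs 5 = True
POP_JUMP_IF_FALSE → pop True; no jump
LOAD_FAST p → push 38
LOAD_CONST → push 12
BINARY_OP - → 38 - 12 = 26
STORE_FAST p → p=26
LOAD_FAST i → push 3
LOAD_CONST → push 1
BINARY_OP + → 3 + 1 = 4
STORE_FAST i → i=4
LOAD_FAST i → push 4
LOAD_CONST → push 5
COMPARE_OP bool(<) → 4 vs 5 = True
POP_JUMP_IF_FALSE → pop True; no jump
LOAD_FAST p → push 26
LOAD_CONST → push 12
BINARY_OP - → 26 - 12 = 14
STORE_FAST p → p=14
LOAD_FAST i → push 4
LOAD_CONST → push 1
BINARY_OP + → 4 + 1 = 5
STORE_FAST i → i=5
LOAD_FAST i → push 5
LOAD_CONST → push 5
COMPARE_OP bool(<) → 5 vs 5 = False
POP_JUMP_IF_FALSE → pop False; jump
LOAD_FAST p → push 14
RETURN_VALUE → return 14.

14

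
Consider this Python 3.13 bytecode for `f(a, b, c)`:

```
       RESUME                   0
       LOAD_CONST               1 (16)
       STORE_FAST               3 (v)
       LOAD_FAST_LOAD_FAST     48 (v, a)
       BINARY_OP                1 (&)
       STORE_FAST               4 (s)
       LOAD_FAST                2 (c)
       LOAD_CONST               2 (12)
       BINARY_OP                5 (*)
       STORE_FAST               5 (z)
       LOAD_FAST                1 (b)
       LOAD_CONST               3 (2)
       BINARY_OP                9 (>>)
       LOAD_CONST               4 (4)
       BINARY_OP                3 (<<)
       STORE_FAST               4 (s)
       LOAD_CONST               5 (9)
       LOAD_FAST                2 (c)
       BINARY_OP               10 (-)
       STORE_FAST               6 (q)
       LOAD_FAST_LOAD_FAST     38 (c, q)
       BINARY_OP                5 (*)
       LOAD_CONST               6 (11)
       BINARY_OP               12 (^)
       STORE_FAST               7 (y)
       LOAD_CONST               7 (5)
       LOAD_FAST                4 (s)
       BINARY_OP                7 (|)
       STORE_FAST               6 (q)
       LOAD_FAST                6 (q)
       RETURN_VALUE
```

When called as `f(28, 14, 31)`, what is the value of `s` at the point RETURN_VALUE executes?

LOAD_CONST → push 16. Stack: [16]
STORE_FAST v → v=16. Stack: []
LOAD_FAST_LOAD_FAST v,a → push 16,28. Stack: [16, 28]
BINARY_OP & → 16 & 28 = 16. Stack: [16]
STORE_FAST s → s=16. Stack: []
LOAD_FAST c → push 31. Stack: [31]
LOAD_CONST → push 12. Stack: [31, 12]
BINARY_OP * → 31 * 12 = 372. Stack: [372]
STORE_FAST z → z=372. Stack: []
LOAD_FAST b → push 14. Stack: [14]
LOAD_CONST → push 2. Stack: [14, 2]
BINARY_OP >> → 14 >> 2 = 3. Stack: [3]
LOAD_CONST → push 4. Stack: [3, 4]
BINARY_OP << → 3 << 4 = 48. Stack: [48]
STORE_FAST s → s=48. Stack: []
LOAD_CONST → push 9. Stack: [9]
LOAD_FAST c → push 31. Stack: [9, 31]
BINARY_OP - → 9 - 31 = -22. Stack: [-22]
STORE_FAST q → q=-22. Stack: []
LOAD_FAST_LOAD_FAST c,q → push 31,-22. Stack: [31, -22]
BINARY_OP * → 31 * -22 = -682. Stack: [-682]
LOAD_CONST → push 11. Stack: [-682, 11]
BINARY_OP ^ → -682 ^ 11 = -675. Stack: [-675]
STORE_FAST y → y=-675. Stack: []
LOAD_CONST → push 5. Stack: [5]
LOAD_FAST s → push 48. Stack: [5, 48]
BINARY_OP | → 5 | 48 = 53. Stack: [53]
STORE_FAST q → q=53. Stack: []
LOAD_FAST q → push 53. Stack: [53]
RETURN_VALUE → return 53.

48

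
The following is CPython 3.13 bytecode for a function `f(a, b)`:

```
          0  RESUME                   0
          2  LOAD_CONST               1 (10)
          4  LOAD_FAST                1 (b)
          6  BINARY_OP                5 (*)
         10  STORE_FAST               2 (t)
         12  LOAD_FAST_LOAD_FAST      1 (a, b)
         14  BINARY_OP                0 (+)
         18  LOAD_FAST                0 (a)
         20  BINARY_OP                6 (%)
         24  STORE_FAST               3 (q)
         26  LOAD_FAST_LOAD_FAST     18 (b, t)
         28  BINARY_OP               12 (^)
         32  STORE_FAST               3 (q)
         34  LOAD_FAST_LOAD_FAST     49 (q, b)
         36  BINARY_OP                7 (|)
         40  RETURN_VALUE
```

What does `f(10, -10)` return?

-2

LOAD_CONST → push 10. Stack: [10]
LOAD_FAST b → push -10. Stack: [10, -10]
BINARY_OP * → 10 * -10 = -100. Stack: [-100]
STORE_FAST t → t=-100. Stack: []
LOAD_FAST_LOAD_FAST a,b → push 10,-10. Stack: [10, -10]
BINARY_OP + → 10 + -10 = 0. Stack: [0]
LOAD_FAST a → push 10. Stack: [0, 10]
BINARY_OP % → 0 % 10 = 0. Stack: [0]
STORE_FAST q → q=0. Stack: []
LOAD_FAST_LOAD_FAST b,t → push -10,-100. Stack: [-10, -100]
BINARY_OP ^ → -10 ^ -100 = 106. Stack: [106]
STORE_FAST q → q=106. Stack: []
LOAD_FAST_LOAD_FAST q,b → push 106,-10. Stack: [106, -10]
BINARY_OP | → 106 | -10 = -2. Stack: [-2]
RETURN_VALUE → return -2.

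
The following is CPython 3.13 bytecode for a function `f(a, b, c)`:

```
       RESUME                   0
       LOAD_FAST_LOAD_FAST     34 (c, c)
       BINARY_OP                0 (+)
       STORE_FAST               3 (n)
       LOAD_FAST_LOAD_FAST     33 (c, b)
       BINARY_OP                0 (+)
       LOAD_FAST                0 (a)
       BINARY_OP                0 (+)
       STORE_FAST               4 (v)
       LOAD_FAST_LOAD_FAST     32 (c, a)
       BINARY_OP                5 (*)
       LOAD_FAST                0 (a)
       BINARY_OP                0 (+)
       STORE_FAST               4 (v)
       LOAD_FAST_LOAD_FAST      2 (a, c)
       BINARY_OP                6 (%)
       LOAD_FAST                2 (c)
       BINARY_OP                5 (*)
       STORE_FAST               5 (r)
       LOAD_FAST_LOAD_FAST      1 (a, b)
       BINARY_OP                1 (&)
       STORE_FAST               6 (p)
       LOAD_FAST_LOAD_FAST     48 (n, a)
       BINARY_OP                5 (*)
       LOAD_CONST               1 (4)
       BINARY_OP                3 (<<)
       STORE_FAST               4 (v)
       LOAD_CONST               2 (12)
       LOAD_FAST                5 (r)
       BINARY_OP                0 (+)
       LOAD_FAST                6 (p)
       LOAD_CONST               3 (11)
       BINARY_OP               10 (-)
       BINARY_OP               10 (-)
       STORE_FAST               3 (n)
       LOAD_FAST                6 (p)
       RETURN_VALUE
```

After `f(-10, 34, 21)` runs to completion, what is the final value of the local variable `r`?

231

LOAD_FAST_LOAD_FAST c,c → push 21,21. Stack: [21, 21]
BINARY_OP + → 21 + 21 = 42. Stack: [42]
STORE_FAST n → n=42. Stack: []
LOAD_FAST_LOAD_FAST c,b → push 21,34. Stack: [21, 34]
BINARY_OP + → 21 + 34 = 55. Stack: [55]
LOAD_FAST a → push -10. Stack: [55, -10]
BINARY_OP + → 55 + -10 = 45. Stack: [45]
STORE_FAST v → v=45. Stack: []
LOAD_FAST_LOAD_FAST c,a → push 21,-10. Stack: [21, -10]
BINARY_OP * → 21 * -10 = -210. Stack: [-210]
LOAD_FAST a → push -10. Stack: [-210, -10]
BINARY_OP + → -210 + -10 = -220. Stack: [-220]
STORE_FAST v → v=-220. Stack: []
LOAD_FAST_LOAD_FAST a,c → push -10,21. Stack: [-10, 21]
BINARY_OP % → -10 % 21 = 11. Stack: [11]
LOAD_FAST c → push 21. Stack: [11, 21]
BINARY_OP * → 11 * 21 = 231. Stack: [231]
STORE_FAST r → r=231. Stack: []
LOAD_FAST_LOAD_FAST a,b → push -10,34. Stack: [-10, 34]
BINARY_OP & → -10 & 34 = 34. Stack: [34]
STORE_FAST p → p=34. Stack: []
LOAD_FAST_LOAD_FAST n,a → push 42,-10. Stack: [42, -10]
BINARY_OP * → 42 * -10 = -420. Stack: [-420]
LOAD_CONST → push 4. Stack: [-420, 4]
BINARY_OP << → -420 << 4 = -6720. Stack: [-6720]
STORE_FAST v → v=-6720. Stack: []
LOAD_CONST → push 12. Stack: [12]
LOAD_FAST r → push 231. Stack: [12, 231]
BINARY_OP + → 12 + 231 = 243. Stack: [243]
LOAD_FAST p → push 34. Stack: [243, 34]
LOAD_CONST → push 11. Stack: [243, 34, 11]
BINARY_OP - → 34 - 11 = 23. Stack: [243, 23]
BINARY_OP - → 243 - 23 = 220. Stack: [220]
STORE_FAST n → n=220. Stack: []
LOAD_FAST p → push 34. Stack: [34]
RETURN_VALUE → return 34.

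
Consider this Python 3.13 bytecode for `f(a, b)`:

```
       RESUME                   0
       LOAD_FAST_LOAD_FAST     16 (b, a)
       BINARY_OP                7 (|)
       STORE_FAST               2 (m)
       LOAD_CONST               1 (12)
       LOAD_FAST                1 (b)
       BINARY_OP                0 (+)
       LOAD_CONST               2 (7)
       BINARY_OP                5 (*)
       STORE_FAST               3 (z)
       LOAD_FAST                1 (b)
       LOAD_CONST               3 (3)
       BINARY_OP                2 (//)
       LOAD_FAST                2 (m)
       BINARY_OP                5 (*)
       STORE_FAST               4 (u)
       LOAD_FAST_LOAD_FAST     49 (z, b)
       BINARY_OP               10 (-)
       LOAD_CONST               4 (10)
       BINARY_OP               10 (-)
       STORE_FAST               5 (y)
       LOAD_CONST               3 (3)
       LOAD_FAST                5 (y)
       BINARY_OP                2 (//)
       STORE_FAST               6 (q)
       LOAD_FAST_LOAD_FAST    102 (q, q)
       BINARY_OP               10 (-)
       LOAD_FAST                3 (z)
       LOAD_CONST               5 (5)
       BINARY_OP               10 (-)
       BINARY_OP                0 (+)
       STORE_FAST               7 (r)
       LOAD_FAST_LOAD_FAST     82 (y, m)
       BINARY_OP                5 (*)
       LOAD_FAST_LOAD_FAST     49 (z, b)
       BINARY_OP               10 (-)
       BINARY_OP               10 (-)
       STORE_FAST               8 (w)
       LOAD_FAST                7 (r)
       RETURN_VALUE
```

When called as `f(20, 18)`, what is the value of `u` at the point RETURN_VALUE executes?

132

LOAD_FAST_LOAD_FAST b,a → push 18,20. Stack: [18, 20]
BINARY_OP | → 18 | 20 = 22. Stack: [22]
STORE_FAST m → m=22. Stack: []
LOAD_CONST → push 12. Stack: [12]
LOAD_FAST b → push 18. Stack: [12, 18]
BINARY_OP + → 12 + 18 = 30. Stack: [30]
LOAD_CONST → push 7. Stack: [30, 7]
BINARY_OP * → 30 * 7 = 210. Stack: [210]
STORE_FAST z → z=210. Stack: []
LOAD_FAST b → push 18. Stack: [18]
LOAD_CONST → push 3. Stack: [18, 3]
BINARY_OP // → 18 // 3 = 6. Stack: [6]
LOAD_FAST m → push 22. Stack: [6, 22]
BINARY_OP * → 6 * 22 = 132. Stack: [132]
STORE_FAST u → u=132. Stack: []
LOAD_FAST_LOAD_FAST z,b → push 210,18. Stack: [210, 18]
BINARY_OP - → 210 - 18 = 192. Stack: [192]
LOAD_CONST → push 10. Stack: [192, 10]
BINARY_OP - → 192 - 10 = 182. Stack: [182]
STORE_FAST y → y=182. Stack: []
LOAD_CONST → push 3. Stack: [3]
LOAD_FAST y → push 182. Stack: [3, 182]
BINARY_OP // → 3 // 182 = 0. Stack: [0]
STORE_FAST q → q=0. Stack: []
LOAD_FAST_LOAD_FAST q,q → push 0,0. Stack: [0, 0]
BINARY_OP - → 0 - 0 = 0. Stack: [0]
LOAD_FAST z → push 210. Stack: [0, 210]
LOAD_CONST → push 5. Stack: [0, 210, 5]
BINARY_OP - → 210 - 5 = 205. Stack: [0, 205]
BINARY_OP + → 0 + 205 = 205. Stack: [205]
STORE_FAST r → r=205. Stack: []
LOAD_FAST_LOAD_FAST y,m → push 182,22. Stack: [182, 22]
BINARY_OP * → 182 * 22 = 4004. Stack: [4004]
LOAD_FAST_LOAD_FAST z,b → push 210,18. Stack: [4004, 210, 18]
BINARY_OP - → 210 - 18 = 192. Stack: [4004, 192]
BINARY_OP - → 4004 - 192 = 3812. Stack: [3812]
STORE_FAST w → w=3812. Stack: []
LOAD_FAST r → push 205. Stack: [205]
RETURN_VALUE → return 205.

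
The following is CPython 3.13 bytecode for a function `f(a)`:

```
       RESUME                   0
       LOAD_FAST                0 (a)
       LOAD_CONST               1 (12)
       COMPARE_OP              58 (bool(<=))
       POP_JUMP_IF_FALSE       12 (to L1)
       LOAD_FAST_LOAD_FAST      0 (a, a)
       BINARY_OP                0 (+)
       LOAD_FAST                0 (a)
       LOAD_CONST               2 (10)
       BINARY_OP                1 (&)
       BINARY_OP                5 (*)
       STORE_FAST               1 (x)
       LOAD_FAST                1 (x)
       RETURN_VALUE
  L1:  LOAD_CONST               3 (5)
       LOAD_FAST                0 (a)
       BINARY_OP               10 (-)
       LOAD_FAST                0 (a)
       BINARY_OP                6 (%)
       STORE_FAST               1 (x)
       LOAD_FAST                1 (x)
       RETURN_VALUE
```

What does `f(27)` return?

LOAD_FAST a → push 27. Stack: [27]
LOAD_CONST → push 12. Stack: [27, 12]
COMPARE_OP bool(<=) → 27 vs 12 = False. Stack: [False]
POP_JUMP_IF_FALSE → pop False; jump. Stack: []
LOAD_CONST → push 5. Stack: [5]
LOAD_FAST a → push 27. Stack: [5, 27]
BINARY_OP - → 5 - 27 = -22. Stack: [-22]
LOAD_FAST a → push 27. Stack: [-22, 27]
BINARY_OP % → -22 % 27 = 5. Stack: [5]
STORE_FAST x → x=5. Stack: []
LOAD_FAST x → push 5. Stack: [5]
RETURN_VALUE → return 5.

5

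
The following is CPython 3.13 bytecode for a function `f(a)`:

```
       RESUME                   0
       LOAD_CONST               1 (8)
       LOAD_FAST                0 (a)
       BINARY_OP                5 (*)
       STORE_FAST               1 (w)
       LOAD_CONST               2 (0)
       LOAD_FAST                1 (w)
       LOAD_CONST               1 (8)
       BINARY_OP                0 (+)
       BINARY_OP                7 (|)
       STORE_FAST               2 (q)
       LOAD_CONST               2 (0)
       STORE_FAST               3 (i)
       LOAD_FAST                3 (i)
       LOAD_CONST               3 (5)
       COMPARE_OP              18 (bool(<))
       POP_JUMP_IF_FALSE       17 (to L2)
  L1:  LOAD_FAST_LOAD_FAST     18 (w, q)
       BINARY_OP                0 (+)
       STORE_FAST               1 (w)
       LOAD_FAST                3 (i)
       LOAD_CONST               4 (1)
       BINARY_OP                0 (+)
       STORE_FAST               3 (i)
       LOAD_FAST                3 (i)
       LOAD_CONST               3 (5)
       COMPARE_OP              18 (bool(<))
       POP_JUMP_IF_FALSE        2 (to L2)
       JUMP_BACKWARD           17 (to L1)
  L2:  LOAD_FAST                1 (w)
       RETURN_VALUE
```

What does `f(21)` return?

LOAD_CONST → push 8
LOAD_FAST a → push 21
BINARY_OP * → 8 * 21 = 168
STORE_FAST w → w=168
LOAD_CONST → push 0
LOAD_FAST w → push 168
LOAD_CONST → push 8
BINARY_OP + → 168 + 8 = 176
BINARY_OP | → 0 | 176 = 176
STORE_FAST q → q=176
LOAD_CONST → push 0
STORE_FAST i → i=0
LOAD_FAST i → push 0
LOAD_CONST → push 5
COMPARE_OP bool(<) → 0 vs 5 = True
POP_JUMP_IF_FALSE → pop True; no jump
LOAD_FAST_LOAD_FAST w,q → push 168,176
BINARY_OP + → 168 + 176 = 344
STORE_FAST w → w=344
LOAD_FAST i → push 0
LOAD_CONST → push 1
BINARY_OP + → 0 + 1 = 1
STORE_FAST i → i=1
LOAD_FAST i → push 1
LOAD_CONST → push 5
COMPARE_OP bool(<) → 1 vs 5 = True
POP_JUMP_IF_FALSE → pop True; no jump
LOAD_FAST_LOAD_FAST w,q → push 344,176
BINARY_OP + → 344 + 176 = 520
STORE_FAST w → w=520
LOAD_FAST i → push 1
LOAD_CONST → push 1
BINARY_OP + → 1 + 1 = 2
STORE_FAST i → i=2
LOAD_FAST i → push 2
LOAD_CONST → push 5
COMPARE_OP bool(<) → 2 vs 5 = True
POP_JUMP_IF_FALSE → pop True; no jump
LOAD_FAST_LOAD_FAST w,q → push 520,176
BINARY_OP + → 520 + 176 = 696
STORE_FAST w → w=696
LOAD_FAST i → push 2
LOAD_CONST → push 1
BINARY_OP + → 2 + 1 = 3
STORE_FAST i → i=3
LOAD_FAST i → push 3
LOAD_CONST → push 5
COMPARE_OP bool(<) → 3 vs 5 = True
POP_JUMP_IF_FALSE → pop True; no jump
LOAD_FAST_LOAD_FAST w,q → push 696,176
BINARY_OP + → 696 + 176 = 872
STORE_FAST w → w=872
LOAD_FAST i → push 3
LOAD_CONST → push 1
BINARY_OP + → 3 + 1 = 4
STORE_FAST i → i=4
LOAD_FAST i → push 4
LOAD_CONST → push 5
COMPARE_OP bool(<) → 4 vs 5 = True
POP_JUMP_IF_FALSE → pop True; no jump
LOAD_FAST_LOAD_FAST w,q → push 872,176
BINARY_OP + → 872 + 176 = 1048
STORE_FAST w → w=1048
LOAD_FAST i → push 4
LOAD_CONST → push 1
BINARY_OP + → 4 + 1 = 5
STORE_FAST i → i=5
LOAD_FAST i → push 5
LOAD_CONST → push 5
COMPARE_OP bool(<) → 5 vs 5 = False
POP_JUMP_IF_FALSE → pop False; jump
LOAD_FAST w → push 1048
RETURN_VALUE → return 1048.

1048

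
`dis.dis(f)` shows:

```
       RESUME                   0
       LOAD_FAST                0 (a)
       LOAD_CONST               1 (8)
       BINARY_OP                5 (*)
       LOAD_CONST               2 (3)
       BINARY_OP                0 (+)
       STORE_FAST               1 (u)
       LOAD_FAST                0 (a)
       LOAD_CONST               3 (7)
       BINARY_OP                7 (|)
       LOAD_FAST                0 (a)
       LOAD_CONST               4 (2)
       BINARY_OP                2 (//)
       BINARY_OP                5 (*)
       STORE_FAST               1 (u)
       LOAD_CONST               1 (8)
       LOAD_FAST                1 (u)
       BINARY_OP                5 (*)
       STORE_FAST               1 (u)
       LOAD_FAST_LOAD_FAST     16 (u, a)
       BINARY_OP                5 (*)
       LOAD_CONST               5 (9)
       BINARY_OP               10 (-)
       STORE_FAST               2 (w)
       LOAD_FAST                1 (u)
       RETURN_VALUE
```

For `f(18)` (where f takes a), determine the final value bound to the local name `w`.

29799

LOAD_FAST a → push 18. Stack: [18]
LOAD_CONST → push 8. Stack: [18, 8]
BINARY_OP * → 18 * 8 = 144. Stack: [144]
LOAD_CONST → push 3. Stack: [144, 3]
BINARY_OP + → 144 + 3 = 147. Stack: [147]
STORE_FAST u → u=147. Stack: []
LOAD_FAST a → push 18. Stack: [18]
LOAD_CONST → push 7. Stack: [18, 7]
BINARY_OP | → 18 | 7 = 23. Stack: [23]
LOAD_FAST a → push 18. Stack: [23, 18]
LOAD_CONST → push 2. Stack: [23, 18, 2]
BINARY_OP // → 18 // 2 = 9. Stack: [23, 9]
BINARY_OP * → 23 * 9 = 207. Stack: [207]
STORE_FAST u → u=207. Stack: []
LOAD_CONST → push 8. Stack: [8]
LOAD_FAST u → push 207. Stack: [8, 207]
BINARY_OP * → 8 * 207 = 1656. Stack: [1656]
STORE_FAST u → u=1656. Stack: []
LOAD_FAST_LOAD_FAST u,a → push 1656,18. Stack: [1656, 18]
BINARY_OP * → 1656 * 18 = 29808. Stack: [29808]
LOAD_CONST → push 9. Stack: [29808, 9]
BINARY_OP - → 29808 - 9 = 29799. Stack: [29799]
STORE_FAST w → w=29799. Stack: []
LOAD_FAST u → push 1656. Stack: [1656]
RETURN_VALUE → return 1656.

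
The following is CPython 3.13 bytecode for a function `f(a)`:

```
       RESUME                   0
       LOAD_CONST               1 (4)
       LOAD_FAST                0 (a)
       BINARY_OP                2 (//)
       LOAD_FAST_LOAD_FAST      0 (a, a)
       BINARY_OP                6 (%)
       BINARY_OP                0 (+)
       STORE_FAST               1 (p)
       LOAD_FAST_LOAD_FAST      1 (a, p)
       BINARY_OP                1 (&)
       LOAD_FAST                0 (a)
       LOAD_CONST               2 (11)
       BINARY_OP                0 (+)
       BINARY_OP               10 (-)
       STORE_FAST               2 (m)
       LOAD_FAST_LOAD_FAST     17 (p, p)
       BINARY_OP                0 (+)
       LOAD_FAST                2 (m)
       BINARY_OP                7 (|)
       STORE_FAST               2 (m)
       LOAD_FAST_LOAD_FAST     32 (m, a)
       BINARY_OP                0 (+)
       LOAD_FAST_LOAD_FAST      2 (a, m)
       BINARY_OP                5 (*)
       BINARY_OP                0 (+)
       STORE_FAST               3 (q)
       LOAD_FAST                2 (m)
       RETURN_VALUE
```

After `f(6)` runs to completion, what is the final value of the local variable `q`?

LOAD_CONST → push 4. Stack: [4]
LOAD_FAST a → push 6. Stack: [4, 6]
BINARY_OP // → 4 // 6 = 0. Stack: [0]
LOAD_FAST_LOAD_FAST a,a → push 6,6. Stack: [0, 6, 6]
BINARY_OP % → 6 % 6 = 0. Stack: [0, 0]
BINARY_OP + → 0 + 0 = 0. Stack: [0]
STORE_FAST p → p=0. Stack: []
LOAD_FAST_LOAD_FAST a,p → push 6,0. Stack: [6, 0]
BINARY_OP & → 6 & 0 = 0. Stack: [0]
LOAD_FAST a → push 6. Stack: [0, 6]
LOAD_CONST → push 11. Stack: [0, 6, 11]
BINARY_OP + → 6 + 11 = 17. Stack: [0, 17]
BINARY_OP - → 0 - 17 = -17. Stack: [-17]
STORE_FAST m → m=-17. Stack: []
LOAD_FAST_LOAD_FAST p,p → push 0,0. Stack: [0, 0]
BINARY_OP + → 0 + 0 = 0. Stack: [0]
LOAD_FAST m → push -17. Stack: [0, -17]
BINARY_OP | → 0 | -17 = -17. Stack: [-17]
STORE_FAST m → m=-17. Stack: []
LOAD_FAST_LOAD_FAST m,a → push -17,6. Stack: [-17, 6]
BINARY_OP + → -17 + 6 = -11. Stack: [-11]
LOAD_FAST_LOAD_FAST a,m → push 6,-17. Stack: [-11, 6, -17]
BINARY_OP * → 6 * -17 = -102. Stack: [-11, -102]
BINARY_OP + → -11 + -102 = -113. Stack: [-113]
STORE_FAST q → q=-113. Stack: []
LOAD_FAST m → push -17. Stack: [-17]
RETURN_VALUE → return -17.

-113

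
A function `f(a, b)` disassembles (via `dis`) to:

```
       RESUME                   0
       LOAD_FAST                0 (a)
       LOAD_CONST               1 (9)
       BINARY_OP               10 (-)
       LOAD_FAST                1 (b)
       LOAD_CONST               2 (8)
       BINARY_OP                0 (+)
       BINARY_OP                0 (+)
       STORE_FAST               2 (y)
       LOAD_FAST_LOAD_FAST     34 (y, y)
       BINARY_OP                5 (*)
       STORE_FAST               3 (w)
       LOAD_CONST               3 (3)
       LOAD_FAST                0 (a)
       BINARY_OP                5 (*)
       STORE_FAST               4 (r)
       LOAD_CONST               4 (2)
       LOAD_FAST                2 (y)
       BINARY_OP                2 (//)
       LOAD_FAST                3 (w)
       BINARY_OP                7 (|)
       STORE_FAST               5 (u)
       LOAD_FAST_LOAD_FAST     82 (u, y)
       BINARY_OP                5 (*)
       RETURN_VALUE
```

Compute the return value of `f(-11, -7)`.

LOAD_FAST a → push -11. Stack: [-11]
LOAD_CONST → push 9. Stack: [-11, 9]
BINARY_OP - → -11 - 9 = -20. Stack: [-20]
LOAD_FAST b → push -7. Stack: [-20, -7]
LOAD_CONST → push 8. Stack: [-20, -7, 8]
BINARY_OP + → -7 + 8 = 1. Stack: [-20, 1]
BINARY_OP + → -20 + 1 = -19. Stack: [-19]
STORE_FAST y → y=-19. Stack: []
LOAD_FAST_LOAD_FAST y,y → push -19,-19. Stack: [-19, -19]
BINARY_OP * → -19 * -19 = 361. Stack: [361]
STORE_FAST w → w=361. Stack: []
LOAD_CONST → push 3. Stack: [3]
LOAD_FAST a → push -11. Stack: [3, -11]
BINARY_OP * → 3 * -11 = -33. Stack: [-33]
STORE_FAST r → r=-33. Stack: []
LOAD_CONST → push 2. Stack: [2]
LOAD_FAST y → push -19. Stack: [2, -19]
BINARY_OP // → 2 // -19 = -1. Stack: [-1]
LOAD_FAST w → push 361. Stack: [-1, 361]
BINARY_OP | → -1 | 361 = -1. Stack: [-1]
STORE_FAST u → u=-1. Stack: []
LOAD_FAST_LOAD_FAST u,y → push -1,-19. Stack: [-1, -19]
BINARY_OP * → -1 * -19 = 19. Stack: [19]
RETURN_VALUE → return 19.

19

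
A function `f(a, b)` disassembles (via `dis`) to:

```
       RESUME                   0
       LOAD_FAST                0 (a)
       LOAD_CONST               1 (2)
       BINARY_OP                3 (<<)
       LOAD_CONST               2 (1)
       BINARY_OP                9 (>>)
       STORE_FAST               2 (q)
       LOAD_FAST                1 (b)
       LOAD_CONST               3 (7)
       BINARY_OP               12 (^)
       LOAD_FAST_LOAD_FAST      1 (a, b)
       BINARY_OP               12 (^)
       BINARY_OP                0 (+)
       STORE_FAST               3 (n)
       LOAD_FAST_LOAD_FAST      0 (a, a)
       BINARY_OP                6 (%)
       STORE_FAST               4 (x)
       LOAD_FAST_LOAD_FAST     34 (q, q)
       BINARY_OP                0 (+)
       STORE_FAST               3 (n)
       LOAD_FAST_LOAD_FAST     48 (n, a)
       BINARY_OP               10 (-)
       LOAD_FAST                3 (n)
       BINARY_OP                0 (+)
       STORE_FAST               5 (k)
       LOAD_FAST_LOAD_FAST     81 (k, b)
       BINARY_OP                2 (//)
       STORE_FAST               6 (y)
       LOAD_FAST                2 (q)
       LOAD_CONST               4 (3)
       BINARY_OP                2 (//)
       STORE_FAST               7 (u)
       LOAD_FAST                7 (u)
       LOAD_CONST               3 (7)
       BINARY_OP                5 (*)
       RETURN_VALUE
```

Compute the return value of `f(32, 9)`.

147

LOAD_FAST a → push 32. Stack: [32]
LOAD_CONST → push 2. Stack: [32, 2]
BINARY_OP << → 32 << 2 = 128. Stack: [128]
LOAD_CONST → push 1. Stack: [128, 1]
BINARY_OP >> → 128 >> 1 = 64. Stack: [64]
STORE_FAST q → q=64. Stack: []
LOAD_FAST b → push 9. Stack: [9]
LOAD_CONST → push 7. Stack: [9, 7]
BINARY_OP ^ → 9 ^ 7 = 14. Stack: [14]
LOAD_FAST_LOAD_FAST a,b → push 32,9. Stack: [14, 32, 9]
BINARY_OP ^ → 32 ^ 9 = 41. Stack: [14, 41]
BINARY_OP + → 14 + 41 = 55. Stack: [55]
STORE_FAST n → n=55. Stack: []
LOAD_FAST_LOAD_FAST a,a → push 32,32. Stack: [32, 32]
BINARY_OP % → 32 % 32 = 0. Stack: [0]
STORE_FAST x → x=0. Stack: []
LOAD_FAST_LOAD_FAST q,q → push 64,64. Stack: [64, 64]
BINARY_OP + → 64 + 64 = 128. Stack: [128]
STORE_FAST n → n=128. Stack: []
LOAD_FAST_LOAD_FAST n,a → push 128,32. Stack: [128, 32]
BINARY_OP - → 128 - 32 = 96. Stack: [96]
LOAD_FAST n → push 128. Stack: [96, 128]
BINARY_OP + → 96 + 128 = 224. Stack: [224]
STORE_FAST k → k=224. Stack: []
LOAD_FAST_LOAD_FAST k,b → push 224,9. Stack: [224, 9]
BINARY_OP // → 224 // 9 = 24. Stack: [24]
STORE_FAST y → y=24. Stack: []
LOAD_FAST q → push 64. Stack: [64]
LOAD_CONST → push 3. Stack: [64, 3]
BINARY_OP // → 64 // 3 = 21. Stack: [21]
STORE_FAST u → u=21. Stack: []
LOAD_FAST u → push 21. Stack: [21]
LOAD_CONST → push 7. Stack: [21, 7]
BINARY_OP * → 21 * 7 = 147. Stack: [147]
RETURN_VALUE → return 147.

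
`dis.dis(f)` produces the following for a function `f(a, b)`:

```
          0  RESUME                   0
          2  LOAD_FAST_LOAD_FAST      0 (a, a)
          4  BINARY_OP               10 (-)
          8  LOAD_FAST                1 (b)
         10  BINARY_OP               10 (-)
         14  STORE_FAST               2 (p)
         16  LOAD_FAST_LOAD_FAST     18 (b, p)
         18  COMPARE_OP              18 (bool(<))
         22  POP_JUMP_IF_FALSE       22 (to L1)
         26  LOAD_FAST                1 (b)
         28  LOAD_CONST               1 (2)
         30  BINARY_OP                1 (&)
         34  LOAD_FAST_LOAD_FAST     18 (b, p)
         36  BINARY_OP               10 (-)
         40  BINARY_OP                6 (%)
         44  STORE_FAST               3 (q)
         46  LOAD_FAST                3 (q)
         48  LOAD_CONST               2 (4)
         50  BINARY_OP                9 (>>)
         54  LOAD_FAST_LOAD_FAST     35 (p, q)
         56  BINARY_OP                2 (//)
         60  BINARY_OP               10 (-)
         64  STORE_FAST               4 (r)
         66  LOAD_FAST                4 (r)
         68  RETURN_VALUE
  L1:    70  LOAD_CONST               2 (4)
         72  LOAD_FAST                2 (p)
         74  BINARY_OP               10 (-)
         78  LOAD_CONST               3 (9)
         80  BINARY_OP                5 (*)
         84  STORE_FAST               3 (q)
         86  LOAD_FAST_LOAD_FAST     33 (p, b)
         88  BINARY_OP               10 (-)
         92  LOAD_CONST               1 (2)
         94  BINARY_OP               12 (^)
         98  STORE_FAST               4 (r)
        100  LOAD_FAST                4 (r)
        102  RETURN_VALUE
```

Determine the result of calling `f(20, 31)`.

LOAD_FAST_LOAD_FAST a,a → push 20,20. Stack: [20, 20]
BINARY_OP - → 20 - 20 = 0. Stack: [0]
LOAD_FAST b → push 31. Stack: [0, 31]
BINARY_OP - → 0 - 31 = -31. Stack: [-31]
STORE_FAST p → p=-31. Stack: []
LOAD_FAST_LOAD_FAST b,p → push 31,-31. Stack: [31, -31]
COMPARE_OP bool(<) → 31 vs -31 = False. Stack: [False]
POP_JUMP_IF_FALSE → pop False; jump. Stack: []
LOAD_CONST → push 4. Stack: [4]
LOAD_FAST p → push -31. Stack: [4, -31]
BINARY_OP - → 4 - -31 = 35. Stack: [35]
LOAD_CONST → push 9. Stack: [35, 9]
BINARY_OP * → 35 * 9 = 315. Stack: [315]
STORE_FAST q → q=315. Stack: []
LOAD_FAST_LOAD_FAST p,b → push -31,31. Stack: [-31, 31]
BINARY_OP - → -31 - 31 = -62. Stack: [-62]
LOAD_CONST → push 2. Stack: [-62, 2]
BINARY_OP ^ → -62 ^ 2 = -64. Stack: [-64]
STORE_FAST r → r=-64. Stack: []
LOAD_FAST r → push -64. Stack: [-64]
RETURN_VALUE → return -64.

-64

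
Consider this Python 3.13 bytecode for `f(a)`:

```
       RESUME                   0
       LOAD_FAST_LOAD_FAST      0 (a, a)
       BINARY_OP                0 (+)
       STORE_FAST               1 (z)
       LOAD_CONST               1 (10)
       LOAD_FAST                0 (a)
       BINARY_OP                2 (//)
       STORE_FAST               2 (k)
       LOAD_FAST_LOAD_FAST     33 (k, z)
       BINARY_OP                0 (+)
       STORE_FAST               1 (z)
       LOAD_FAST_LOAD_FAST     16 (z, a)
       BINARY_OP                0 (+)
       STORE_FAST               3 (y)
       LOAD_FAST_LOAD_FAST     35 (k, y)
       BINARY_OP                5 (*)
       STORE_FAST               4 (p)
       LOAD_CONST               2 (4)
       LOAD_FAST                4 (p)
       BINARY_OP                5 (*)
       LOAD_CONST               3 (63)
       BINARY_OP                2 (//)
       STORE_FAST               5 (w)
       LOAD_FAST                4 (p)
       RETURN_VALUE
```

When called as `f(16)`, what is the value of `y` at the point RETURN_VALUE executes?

48

LOAD_FAST_LOAD_FAST a,a → push 16,16. Stack: [16, 16]
BINARY_OP + → 16 + 16 = 32. Stack: [32]
STORE_FAST z → z=32. Stack: []
LOAD_CONST → push 10. Stack: [10]
LOAD_FAST a → push 16. Stack: [10, 16]
BINARY_OP // → 10 // 16 = 0. Stack: [0]
STORE_FAST k → k=0. Stack: []
LOAD_FAST_LOAD_FAST k,z → push 0,32. Stack: [0, 32]
BINARY_OP + → 0 + 32 = 32. Stack: [32]
STORE_FAST z → z=32. Stack: []
LOAD_FAST_LOAD_FAST z,a → push 32,16. Stack: [32, 16]
BINARY_OP + → 32 + 16 = 48. Stack: [48]
STORE_FAST y → y=48. Stack: []
LOAD_FAST_LOAD_FAST k,y → push 0,48. Stack: [0, 48]
BINARY_OP * → 0 * 48 = 0. Stack: [0]
STORE_FAST p → p=0. Stack: []
LOAD_CONST → push 4. Stack: [4]
LOAD_FAST p → push 0. Stack: [4, 0]
BINARY_OP * → 4 * 0 = 0. Stack: [0]
LOAD_CONST → push 63. Stack: [0, 63]
BINARY_OP // → 0 // 63 = 0. Stack: [0]
STORE_FAST w → w=0. Stack: []
LOAD_FAST p → push 0. Stack: [0]
RETURN_VALUE → return 0.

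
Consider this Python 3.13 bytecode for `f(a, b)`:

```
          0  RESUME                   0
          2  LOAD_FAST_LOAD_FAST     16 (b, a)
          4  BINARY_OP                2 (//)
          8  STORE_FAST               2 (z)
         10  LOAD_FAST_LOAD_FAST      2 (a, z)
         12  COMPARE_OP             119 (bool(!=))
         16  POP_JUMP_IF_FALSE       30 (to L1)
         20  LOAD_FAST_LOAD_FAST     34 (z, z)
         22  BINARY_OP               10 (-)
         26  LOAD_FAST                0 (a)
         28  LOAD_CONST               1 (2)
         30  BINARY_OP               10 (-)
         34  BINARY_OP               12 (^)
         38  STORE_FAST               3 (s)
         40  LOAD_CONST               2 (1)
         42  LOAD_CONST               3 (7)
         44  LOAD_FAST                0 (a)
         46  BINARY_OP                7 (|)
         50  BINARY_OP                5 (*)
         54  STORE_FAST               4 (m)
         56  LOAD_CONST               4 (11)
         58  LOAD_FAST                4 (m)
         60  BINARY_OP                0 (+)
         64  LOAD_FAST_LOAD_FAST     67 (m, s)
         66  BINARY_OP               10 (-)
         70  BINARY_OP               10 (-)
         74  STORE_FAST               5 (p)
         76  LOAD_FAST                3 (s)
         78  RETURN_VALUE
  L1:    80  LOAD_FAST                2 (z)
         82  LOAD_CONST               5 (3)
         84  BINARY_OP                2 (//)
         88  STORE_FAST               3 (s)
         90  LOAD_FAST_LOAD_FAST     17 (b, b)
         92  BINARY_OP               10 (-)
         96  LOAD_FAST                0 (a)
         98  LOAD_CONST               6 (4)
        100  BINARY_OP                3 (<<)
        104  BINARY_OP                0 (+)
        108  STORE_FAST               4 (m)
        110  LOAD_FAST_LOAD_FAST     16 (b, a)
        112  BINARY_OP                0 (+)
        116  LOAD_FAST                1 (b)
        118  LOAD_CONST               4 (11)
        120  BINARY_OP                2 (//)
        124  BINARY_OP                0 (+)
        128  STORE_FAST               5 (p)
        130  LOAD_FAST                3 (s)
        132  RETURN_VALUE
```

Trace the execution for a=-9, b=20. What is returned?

LOAD_FAST_LOAD_FAST b,a → push 20,-9. Stack: [20, -9]
BINARY_OP // → 20 // -9 = -3. Stack: [-3]
STORE_FAST z → z=-3. Stack: []
LOAD_FAST_LOAD_FAST a,z → push -9,-3. Stack: [-9, -3]
COMPARE_OP bool(!=) → -9 vs -3 = True. Stack: [True]
POP_JUMP_IF_FALSE → pop True; no jump. Stack: []
LOAD_FAST_LOAD_FAST z,z → push -3,-3. Stack: [-3, -3]
BINARY_OP - → -3 - -3 = 0. Stack: [0]
LOAD_FAST a → push -9. Stack: [0, -9]
LOAD_CONST → push 2. Stack: [0, -9, 2]
BINARY_OP - → -9 - 2 = -11. Stack: [0, -11]
BINARY_OP ^ → 0 ^ -11 = -11. Stack: [-11]
STORE_FAST s → s=-11. Stack: []
LOAD_CONST → push 1. Stack: [1]
LOAD_CONST → push 7. Stack: [1, 7]
LOAD_FAST a → push -9. Stack: [1, 7, -9]
BINARY_OP | → 7 | -9 = -9. Stack: [1, -9]
BINARY_OP * → 1 * -9 = -9. Stack: [-9]
STORE_FAST m → m=-9. Stack: []
LOAD_CONST → push 11. Stack: [11]
LOAD_FAST m → push -9. Stack: [11, -9]
BINARY_OP + → 11 + -9 = 2. Stack: [2]
LOAD_FAST_LOAD_FAST m,s → push -9,-11. Stack: [2, -9, -11]
BINARY_OP - → -9 - -11 = 2. Stack: [2, 2]
BINARY_OP - → 2 - 2 = 0. Stack: [0]
STORE_FAST p → p=0. Stack: []
LOAD_FAST s → push -11. Stack: [-11]
RETURN_VALUE → return -11.

-11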